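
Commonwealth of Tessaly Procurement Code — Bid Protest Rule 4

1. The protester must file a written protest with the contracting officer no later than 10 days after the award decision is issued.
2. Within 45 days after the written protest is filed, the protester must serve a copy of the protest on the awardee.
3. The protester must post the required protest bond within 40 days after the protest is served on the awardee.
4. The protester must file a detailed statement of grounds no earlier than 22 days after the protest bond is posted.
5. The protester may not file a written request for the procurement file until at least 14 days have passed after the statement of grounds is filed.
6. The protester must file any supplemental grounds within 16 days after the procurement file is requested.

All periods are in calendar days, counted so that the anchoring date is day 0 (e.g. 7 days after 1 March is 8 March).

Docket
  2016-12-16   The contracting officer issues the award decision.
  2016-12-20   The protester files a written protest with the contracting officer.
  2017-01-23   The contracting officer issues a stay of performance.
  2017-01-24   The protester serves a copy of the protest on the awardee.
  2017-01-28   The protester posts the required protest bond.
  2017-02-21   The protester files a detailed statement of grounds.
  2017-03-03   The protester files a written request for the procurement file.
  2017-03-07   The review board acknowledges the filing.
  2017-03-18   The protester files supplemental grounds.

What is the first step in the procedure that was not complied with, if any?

Step 5

Step 1: 10 days after 2016-12-16 (when the award decision is issued) is 2016-12-26; done 2016-12-20 — timely.
Step 2: 45 days after 2016-12-20 (when the written protest is filed) is 2017-02-03; 2017-01-24 is within that limit.
Step 3: 40 days after 2017-01-24 (when the protest is served on the awardee) is 2017-03-05; completed 2017-01-28, before the deadline.
Step 4: the earliest permitted date is 22 days after 2017-01-28 (when the protest bond is posted), i.e. 2017-02-19; done 2017-02-21, after the minimum wait.
Step 5: the earliest permitted date is 14 days after 2017-02-21 (when the statement of grounds is filed), i.e. 2017-03-07; 2017-03-03 is 4 days before the earliest permitted date.
The procedure was therefore not followed at step 5.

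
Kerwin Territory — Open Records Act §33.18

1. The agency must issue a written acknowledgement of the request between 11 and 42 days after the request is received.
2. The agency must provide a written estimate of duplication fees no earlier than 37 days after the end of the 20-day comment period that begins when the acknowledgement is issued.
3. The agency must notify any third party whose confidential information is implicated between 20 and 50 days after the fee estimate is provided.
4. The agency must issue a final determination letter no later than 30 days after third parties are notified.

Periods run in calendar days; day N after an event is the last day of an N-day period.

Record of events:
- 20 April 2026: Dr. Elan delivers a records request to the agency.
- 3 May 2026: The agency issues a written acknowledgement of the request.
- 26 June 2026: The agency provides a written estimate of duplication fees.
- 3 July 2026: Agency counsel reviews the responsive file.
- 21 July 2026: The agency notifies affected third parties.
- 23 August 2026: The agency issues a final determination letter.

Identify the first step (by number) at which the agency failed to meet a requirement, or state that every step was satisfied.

Step 2

(1) the permitted window runs from 20 April 2026 + 11 = 1 May 2026 to 20 April 2026 + 42 = 1 June 2026; done 3 May 2026, which is between those dates.
(2) permitted from 23 May 2026 + 37 days = 29 June 2026 onward; 26 June 2026 is 3 days before the earliest permitted date.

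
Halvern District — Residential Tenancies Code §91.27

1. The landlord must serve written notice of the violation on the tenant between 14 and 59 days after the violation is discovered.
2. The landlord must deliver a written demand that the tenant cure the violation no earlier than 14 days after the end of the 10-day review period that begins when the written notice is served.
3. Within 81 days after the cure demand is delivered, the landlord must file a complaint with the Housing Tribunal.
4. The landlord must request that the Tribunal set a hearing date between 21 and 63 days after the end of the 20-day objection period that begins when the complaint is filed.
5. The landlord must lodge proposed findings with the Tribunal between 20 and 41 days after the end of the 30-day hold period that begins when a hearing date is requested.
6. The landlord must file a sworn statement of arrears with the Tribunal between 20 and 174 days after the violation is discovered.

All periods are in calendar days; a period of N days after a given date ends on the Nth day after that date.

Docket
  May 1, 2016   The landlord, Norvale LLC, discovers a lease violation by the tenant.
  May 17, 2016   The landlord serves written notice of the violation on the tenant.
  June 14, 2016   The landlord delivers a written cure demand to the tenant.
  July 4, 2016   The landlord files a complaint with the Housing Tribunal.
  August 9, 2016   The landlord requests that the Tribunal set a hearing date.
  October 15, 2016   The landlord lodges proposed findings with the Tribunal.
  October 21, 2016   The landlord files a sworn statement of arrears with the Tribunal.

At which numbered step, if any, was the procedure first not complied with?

Step 4

Step 1 — 14 and 59 days from May 1, 2016 (when the violation is discovered) are May 15, 2016 and June 29, 2016 respectively; done May 17, 2016 — within the window.
Step 2 — must wait 14 days from May 27, 2016 (end of the 10-day review period, which began when the written notice is served on May 17, 2016), so not before June 10, 2016; June 14, 2016 is on or after that date.
Step 3 — counting 81 days from June 14, 2016 (when the cure demand is delivered) gives a deadline of September 3, 2016; done July 4, 2016 — timely.
Step 4 — 21 and 63 days from July 24, 2016 (end of the 20-day objection period, which began when the complaint is filed on July 4, 2016) are August 14, 2016 and September 25, 2016 respectively; August 9, 2016 is 5 days too early.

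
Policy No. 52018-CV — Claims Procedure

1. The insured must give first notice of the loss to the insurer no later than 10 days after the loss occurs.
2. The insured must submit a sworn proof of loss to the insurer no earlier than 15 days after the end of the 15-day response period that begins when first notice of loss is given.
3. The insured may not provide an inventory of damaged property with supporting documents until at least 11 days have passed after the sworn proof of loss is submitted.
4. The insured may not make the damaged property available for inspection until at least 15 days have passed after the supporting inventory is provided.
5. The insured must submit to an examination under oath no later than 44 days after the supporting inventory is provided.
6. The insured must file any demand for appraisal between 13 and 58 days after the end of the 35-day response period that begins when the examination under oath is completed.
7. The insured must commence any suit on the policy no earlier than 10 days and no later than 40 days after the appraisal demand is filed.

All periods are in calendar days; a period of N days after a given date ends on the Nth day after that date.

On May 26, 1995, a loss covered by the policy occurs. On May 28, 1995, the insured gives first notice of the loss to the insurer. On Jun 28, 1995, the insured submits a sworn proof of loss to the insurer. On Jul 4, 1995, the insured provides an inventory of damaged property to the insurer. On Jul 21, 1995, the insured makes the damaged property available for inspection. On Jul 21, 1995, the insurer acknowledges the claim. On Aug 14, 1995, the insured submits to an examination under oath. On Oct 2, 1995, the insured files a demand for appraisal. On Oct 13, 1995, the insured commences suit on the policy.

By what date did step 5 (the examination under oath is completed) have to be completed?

Aug 17, 1995

Step 5 runs from Jul 4, 1995, when the supporting inventory is provided. 44 days after Jul 4, 1995 is Aug 17, 1995.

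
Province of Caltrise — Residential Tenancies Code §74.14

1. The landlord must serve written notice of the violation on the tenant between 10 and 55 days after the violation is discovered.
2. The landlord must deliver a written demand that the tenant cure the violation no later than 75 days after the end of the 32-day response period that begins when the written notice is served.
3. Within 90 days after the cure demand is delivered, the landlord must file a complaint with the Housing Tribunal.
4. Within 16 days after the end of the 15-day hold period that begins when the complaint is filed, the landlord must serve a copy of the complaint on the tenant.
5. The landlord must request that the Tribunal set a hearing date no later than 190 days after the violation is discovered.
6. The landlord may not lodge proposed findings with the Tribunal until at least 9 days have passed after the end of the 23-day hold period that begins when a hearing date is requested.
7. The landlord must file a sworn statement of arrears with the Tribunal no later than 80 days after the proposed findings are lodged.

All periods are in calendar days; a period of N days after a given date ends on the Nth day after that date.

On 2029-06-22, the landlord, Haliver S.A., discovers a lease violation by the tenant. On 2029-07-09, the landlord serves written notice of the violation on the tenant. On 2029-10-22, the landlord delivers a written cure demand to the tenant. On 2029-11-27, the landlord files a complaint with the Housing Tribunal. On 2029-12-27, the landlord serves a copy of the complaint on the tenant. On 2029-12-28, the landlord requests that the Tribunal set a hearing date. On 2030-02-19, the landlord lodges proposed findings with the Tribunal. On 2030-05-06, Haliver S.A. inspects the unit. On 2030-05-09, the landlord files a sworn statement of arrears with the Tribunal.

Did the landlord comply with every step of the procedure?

Step 1: the window is 10–55 days after 2029-06-22 (when the violation is discovered), so 2029-07-02 through 2029-08-16; done 2029-07-09, which is between those dates.
Step 2: 75 days after 2029-08-10 (end of the 32-day response period, which began when the written notice is served on 2029-07-09) is 2029-10-24; done 2029-10-22 — timely.
Step 3: 90 days after 2029-10-22 (when the cure demand is delivered) is 2030-01-20; 2029-11-27 is within that limit.
Step 4: 16 days after 2029-12-12 (end of the 15-day hold period, which began when the complaint is filed on 2029-11-27) is 2029-12-28; 2029-12-27 is within that limit.
Step 5: 190 days after 2029-06-22 (when the violation is discovered) is 2029-12-29; done 2029-12-28 — timely.
Step 6: the earliest permitted date is 9 days after 2030-01-20 (end of the 23-day hold period, which began when a hearing date is requested on 2029-12-28), i.e. 2030-01-29; done 2030-02-19, after the minimum wait.
Step 7: 80 days after 2030-02-19 (when the proposed findings are lodged) is 2030-05-10; 2030-05-09 is within that limit.

Yes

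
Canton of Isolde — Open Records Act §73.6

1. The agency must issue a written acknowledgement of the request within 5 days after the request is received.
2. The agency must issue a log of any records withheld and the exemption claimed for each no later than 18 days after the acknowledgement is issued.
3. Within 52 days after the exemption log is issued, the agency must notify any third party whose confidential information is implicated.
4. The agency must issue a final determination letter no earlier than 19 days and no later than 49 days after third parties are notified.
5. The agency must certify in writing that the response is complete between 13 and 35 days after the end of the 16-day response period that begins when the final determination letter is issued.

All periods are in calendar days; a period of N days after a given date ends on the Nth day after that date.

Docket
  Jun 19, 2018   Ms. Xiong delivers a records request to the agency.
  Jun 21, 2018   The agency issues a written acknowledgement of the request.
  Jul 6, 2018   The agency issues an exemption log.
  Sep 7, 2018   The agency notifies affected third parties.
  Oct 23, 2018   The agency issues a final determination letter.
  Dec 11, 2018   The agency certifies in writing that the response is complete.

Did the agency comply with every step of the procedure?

(1) due by Jun 19, 2018 + 5 days = Jun 24, 2018; Jun 21, 2018 is within that limit.
(2) due by Jun 21, 2018 + 18 days = Jul 9, 2018; Jul 6, 2018 is within that limit.
(3) due by Jul 6, 2018 + 52 days = Aug 27, 2018; not done until Sep 7, 2018, 11 days after the deadline.

No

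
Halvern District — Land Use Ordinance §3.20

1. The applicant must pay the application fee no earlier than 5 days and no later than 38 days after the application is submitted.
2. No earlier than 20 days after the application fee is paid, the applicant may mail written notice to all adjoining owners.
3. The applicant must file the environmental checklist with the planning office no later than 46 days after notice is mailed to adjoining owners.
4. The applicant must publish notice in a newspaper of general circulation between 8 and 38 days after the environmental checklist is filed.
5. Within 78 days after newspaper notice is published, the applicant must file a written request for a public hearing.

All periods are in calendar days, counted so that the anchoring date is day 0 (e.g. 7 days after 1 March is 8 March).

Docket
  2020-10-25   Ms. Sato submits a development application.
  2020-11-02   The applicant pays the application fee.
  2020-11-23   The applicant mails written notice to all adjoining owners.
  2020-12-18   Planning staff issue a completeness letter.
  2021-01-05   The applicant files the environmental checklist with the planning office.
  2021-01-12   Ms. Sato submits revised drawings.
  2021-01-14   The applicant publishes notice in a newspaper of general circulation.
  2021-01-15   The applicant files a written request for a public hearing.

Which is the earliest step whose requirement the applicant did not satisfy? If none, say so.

Step 1: the window is 5–38 days after 2020-10-25 (when the application is submitted), so 2020-10-30 through 2020-12-02; done 2020-11-02, which is between those dates.
Step 2: the earliest permitted date is 20 days after 2020-11-02 (when the application fee is paid), i.e. 2020-11-22; 2020-11-23 is on or after that date.
Step 3: 46 days after 2020-11-23 (when notice is mailed to adjoining owners) is 2021-01-08; 2021-01-05 is within that limit.
Step 4: the window is 8–38 days after 2021-01-05 (when the environmental checklist is filed), so 2021-01-13 through 2021-02-12; done 2021-01-14 — within the window.
Step 5: 78 days after 2021-01-14 (when newspaper notice is published) is 2021-04-02; completed 2021-01-15, before the deadline.

None — every step was satisfied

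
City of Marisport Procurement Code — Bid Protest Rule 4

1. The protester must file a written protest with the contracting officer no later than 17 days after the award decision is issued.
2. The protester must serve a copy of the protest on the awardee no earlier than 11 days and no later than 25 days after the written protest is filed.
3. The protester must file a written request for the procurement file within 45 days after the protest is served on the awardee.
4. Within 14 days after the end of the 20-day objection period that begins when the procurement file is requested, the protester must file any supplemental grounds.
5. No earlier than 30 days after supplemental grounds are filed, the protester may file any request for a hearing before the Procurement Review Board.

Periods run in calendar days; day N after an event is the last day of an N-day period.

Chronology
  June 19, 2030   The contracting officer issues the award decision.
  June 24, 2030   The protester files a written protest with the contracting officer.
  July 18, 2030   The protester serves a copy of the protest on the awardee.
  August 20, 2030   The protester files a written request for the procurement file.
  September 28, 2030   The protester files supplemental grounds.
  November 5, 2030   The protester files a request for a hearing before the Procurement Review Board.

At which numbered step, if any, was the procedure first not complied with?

Step 4

Step 1 — counting 17 days from June 19, 2030 (when the award decision is issued) gives a deadline of July 6, 2030; completed June 24, 2030, before the deadline.
Step 2 — 11 and 25 days from June 24, 2030 (when the written protest is filed) are July 5, 2030 and July 19, 2030 respectively; done July 18, 2030, which is between those dates.
Step 3 — counting 45 days from July 18, 2030 (when the protest is served on the awardee) gives a deadline of September 1, 2030; done August 20, 2030 — timely.
Step 4 — counting 14 days from September 9, 2030 (end of the 20-day objection period, which began when the procurement file is requested on August 20, 2030) gives a deadline of September 23, 2030; September 28, 2030 misses that deadline by 5 days.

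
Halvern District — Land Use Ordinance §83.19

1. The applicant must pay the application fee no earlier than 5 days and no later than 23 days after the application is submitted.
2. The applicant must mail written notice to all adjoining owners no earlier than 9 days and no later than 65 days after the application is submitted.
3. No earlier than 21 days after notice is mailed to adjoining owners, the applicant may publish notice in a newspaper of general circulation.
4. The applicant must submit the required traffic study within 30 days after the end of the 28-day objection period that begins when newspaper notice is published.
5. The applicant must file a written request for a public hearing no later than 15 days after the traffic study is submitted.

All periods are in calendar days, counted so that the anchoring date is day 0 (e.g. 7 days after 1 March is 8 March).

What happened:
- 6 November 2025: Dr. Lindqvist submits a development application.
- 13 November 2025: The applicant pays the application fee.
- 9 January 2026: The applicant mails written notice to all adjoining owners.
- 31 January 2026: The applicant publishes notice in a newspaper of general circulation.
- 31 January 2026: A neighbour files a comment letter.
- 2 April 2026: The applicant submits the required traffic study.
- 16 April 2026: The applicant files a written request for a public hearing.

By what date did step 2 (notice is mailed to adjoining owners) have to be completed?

Step 2 runs from 6 November 2025, when the application is submitted. The window is 9–65 days after 6 November 2025; it closes on 10 January 2026.

10 January 2026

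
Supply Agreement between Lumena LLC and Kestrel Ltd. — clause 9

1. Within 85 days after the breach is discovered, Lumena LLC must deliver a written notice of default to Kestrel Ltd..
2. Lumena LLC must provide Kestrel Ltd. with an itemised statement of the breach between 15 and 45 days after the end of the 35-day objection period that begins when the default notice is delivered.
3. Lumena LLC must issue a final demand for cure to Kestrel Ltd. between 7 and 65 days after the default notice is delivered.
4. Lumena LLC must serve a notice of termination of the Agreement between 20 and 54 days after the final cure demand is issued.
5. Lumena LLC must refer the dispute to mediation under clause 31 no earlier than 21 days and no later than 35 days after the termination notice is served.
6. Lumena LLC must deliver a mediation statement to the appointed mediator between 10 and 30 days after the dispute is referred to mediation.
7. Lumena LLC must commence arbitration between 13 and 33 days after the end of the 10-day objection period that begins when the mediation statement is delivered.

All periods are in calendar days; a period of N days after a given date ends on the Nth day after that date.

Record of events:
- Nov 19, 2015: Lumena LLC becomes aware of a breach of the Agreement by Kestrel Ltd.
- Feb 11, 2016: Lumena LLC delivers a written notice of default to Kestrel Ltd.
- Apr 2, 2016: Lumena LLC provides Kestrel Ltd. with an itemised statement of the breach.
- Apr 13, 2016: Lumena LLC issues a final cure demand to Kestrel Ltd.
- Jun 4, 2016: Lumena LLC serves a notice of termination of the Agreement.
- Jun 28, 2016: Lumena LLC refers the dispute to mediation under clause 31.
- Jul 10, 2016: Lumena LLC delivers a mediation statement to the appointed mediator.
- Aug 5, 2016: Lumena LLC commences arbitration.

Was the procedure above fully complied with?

Yes

(1) due by Nov 19, 2015 + 85 days = Feb 12, 2016; completed Feb 11, 2016, before the deadline.
(2) the permitted window runs from Mar 17, 2016 + 15 = Apr 1, 2016 to Mar 17, 2016 + 45 = May 1, 2016; done Apr 2, 2016 — within the window.
(3) the permitted window runs from Feb 11, 2016 + 7 = Feb 18, 2016 to Feb 11, 2016 + 65 = Apr 16, 2016; Apr 13, 2016 falls inside that range.
(4) the permitted window runs from Apr 13, 2016 + 20 = May 3, 2016 to Apr 13, 2016 + 54 = Jun 6, 2016; done Jun 4, 2016 — within the window.
(5) the permitted window runs from Jun 4, 2016 + 21 = Jun 25, 2016 to Jun 4, 2016 + 35 = Jul 9, 2016; done Jun 28, 2016 — within the window.
(6) the permitted window runs from Jun 28, 2016 + 10 = Jul 8, 2016 to Jun 28, 2016 + 30 = Jul 28, 2016; Jul 10, 2016 falls inside that range.
(7) the permitted window runs from Jul 20, 2016 + 13 = Aug 2, 2016 to Jul 20, 2016 + 33 = Aug 22, 2016; done Aug 5, 2016 — within the window.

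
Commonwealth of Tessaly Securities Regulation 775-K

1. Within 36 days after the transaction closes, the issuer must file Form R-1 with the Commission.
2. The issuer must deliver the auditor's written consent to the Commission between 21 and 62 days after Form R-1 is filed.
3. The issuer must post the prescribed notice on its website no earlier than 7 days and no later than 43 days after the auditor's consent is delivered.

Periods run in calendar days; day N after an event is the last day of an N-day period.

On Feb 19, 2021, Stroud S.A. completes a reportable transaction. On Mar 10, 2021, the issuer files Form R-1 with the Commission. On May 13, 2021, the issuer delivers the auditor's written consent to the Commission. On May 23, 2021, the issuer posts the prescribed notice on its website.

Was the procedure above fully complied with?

Step 1: 36 days after Feb 19, 2021 (when the transaction closes) is Mar 27, 2021; Mar 10, 2021 is within that limit.
Step 2: the window is 21–62 days after Mar 10, 2021 (when Form R-1 is filed), so Mar 31, 2021 through May 11, 2021; May 13, 2021 is 2 days past the end of the window.

No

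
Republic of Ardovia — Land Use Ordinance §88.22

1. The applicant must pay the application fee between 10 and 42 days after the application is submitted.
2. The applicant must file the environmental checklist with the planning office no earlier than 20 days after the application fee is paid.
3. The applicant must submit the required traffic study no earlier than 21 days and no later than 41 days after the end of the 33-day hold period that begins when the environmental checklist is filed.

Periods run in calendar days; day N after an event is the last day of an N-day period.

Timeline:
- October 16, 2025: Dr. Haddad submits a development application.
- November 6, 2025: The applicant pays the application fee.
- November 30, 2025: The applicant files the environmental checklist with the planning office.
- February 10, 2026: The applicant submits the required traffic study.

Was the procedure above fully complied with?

Step 1: the window is 10–42 days after October 16, 2025 (when the application is submitted), so October 26, 2025 through November 27, 2025; done November 6, 2025, which is between those dates.
Step 2: the earliest permitted date is 20 days after November 6, 2025 (when the application fee is paid), i.e. November 26, 2025; done November 30, 2025 — permitted.
Step 3: the window is 21–41 days after January 2, 2026 (end of the 33-day hold period, which began when the environmental checklist is filed on November 30, 2025), so January 23, 2026 through February 12, 2026; done February 10, 2026 — within the window.

Yes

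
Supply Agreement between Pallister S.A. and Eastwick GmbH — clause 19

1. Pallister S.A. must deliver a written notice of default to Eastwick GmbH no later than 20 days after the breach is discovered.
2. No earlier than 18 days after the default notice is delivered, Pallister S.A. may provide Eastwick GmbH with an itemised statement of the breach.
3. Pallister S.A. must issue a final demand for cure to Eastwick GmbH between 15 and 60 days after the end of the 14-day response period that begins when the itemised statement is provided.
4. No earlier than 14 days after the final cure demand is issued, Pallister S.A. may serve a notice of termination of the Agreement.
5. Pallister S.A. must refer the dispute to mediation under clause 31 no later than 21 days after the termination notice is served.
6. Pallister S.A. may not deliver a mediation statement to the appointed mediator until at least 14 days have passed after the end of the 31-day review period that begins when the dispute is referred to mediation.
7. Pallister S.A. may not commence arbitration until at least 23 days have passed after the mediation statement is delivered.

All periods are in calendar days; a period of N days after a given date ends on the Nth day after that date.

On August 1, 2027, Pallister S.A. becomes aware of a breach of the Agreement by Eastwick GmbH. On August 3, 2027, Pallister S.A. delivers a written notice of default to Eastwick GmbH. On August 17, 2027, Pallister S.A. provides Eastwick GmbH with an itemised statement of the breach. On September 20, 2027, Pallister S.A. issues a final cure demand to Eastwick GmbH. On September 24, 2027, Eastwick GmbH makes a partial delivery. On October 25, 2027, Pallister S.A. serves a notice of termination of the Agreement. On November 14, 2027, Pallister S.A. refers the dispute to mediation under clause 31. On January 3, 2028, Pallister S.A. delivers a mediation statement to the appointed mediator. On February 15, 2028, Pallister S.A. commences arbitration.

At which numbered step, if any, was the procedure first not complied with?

Step 2

(1) due by August 1, 2027 + 20 days = August 21, 2027; completed August 3, 2027, before the deadline.
(2) permitted from August 3, 2027 + 18 days = August 21, 2027 onward; acted on August 17, 2027, 4 days prematurely.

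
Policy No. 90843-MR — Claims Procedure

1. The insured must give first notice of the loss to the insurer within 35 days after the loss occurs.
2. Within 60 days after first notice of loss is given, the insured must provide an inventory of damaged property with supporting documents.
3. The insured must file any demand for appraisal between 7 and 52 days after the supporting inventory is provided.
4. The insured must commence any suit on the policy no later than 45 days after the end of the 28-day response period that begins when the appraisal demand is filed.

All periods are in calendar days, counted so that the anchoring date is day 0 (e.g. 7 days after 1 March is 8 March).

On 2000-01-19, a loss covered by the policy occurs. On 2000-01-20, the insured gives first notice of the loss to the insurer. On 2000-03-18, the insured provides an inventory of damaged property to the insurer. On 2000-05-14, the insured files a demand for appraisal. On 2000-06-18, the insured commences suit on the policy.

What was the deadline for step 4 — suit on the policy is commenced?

The appraisal demand is filed on 2000-05-14; the 28-day response period therefore ends 2000-06-11, and step 4 runs from that date. 45 days after 2000-06-11 is 2000-07-26.

2000-07-26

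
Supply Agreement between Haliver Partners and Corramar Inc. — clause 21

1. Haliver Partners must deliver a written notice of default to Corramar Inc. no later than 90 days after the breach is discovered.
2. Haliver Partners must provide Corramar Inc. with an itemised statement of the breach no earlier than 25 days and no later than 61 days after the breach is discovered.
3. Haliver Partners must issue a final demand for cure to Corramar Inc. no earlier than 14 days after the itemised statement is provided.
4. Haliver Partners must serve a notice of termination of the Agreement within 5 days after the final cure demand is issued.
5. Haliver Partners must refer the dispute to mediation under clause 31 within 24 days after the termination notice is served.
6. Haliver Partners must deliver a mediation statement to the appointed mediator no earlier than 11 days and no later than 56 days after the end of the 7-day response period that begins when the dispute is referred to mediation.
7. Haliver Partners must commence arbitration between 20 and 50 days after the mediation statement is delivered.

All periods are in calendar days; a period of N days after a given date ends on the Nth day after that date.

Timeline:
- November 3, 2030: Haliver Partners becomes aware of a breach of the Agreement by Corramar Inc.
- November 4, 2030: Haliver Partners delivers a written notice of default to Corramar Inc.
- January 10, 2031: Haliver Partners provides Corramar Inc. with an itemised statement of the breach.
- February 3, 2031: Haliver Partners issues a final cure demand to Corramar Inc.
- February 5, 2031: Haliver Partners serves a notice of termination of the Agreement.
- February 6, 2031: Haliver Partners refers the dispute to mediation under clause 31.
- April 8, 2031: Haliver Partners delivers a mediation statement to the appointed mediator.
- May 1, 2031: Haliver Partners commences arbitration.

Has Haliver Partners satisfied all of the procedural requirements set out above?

No

Step 1 — counting 90 days from November 3, 2030 (when the breach is discovered) gives a deadline of February 1, 2031; done November 4, 2030 — timely.
Step 2 — 25 and 61 days from November 3, 2030 (when the breach is discovered) are November 28, 2030 and January 3, 2031 respectively; January 10, 2031 is 7 days past the end of the window.
The procedure was therefore not followed at step 2.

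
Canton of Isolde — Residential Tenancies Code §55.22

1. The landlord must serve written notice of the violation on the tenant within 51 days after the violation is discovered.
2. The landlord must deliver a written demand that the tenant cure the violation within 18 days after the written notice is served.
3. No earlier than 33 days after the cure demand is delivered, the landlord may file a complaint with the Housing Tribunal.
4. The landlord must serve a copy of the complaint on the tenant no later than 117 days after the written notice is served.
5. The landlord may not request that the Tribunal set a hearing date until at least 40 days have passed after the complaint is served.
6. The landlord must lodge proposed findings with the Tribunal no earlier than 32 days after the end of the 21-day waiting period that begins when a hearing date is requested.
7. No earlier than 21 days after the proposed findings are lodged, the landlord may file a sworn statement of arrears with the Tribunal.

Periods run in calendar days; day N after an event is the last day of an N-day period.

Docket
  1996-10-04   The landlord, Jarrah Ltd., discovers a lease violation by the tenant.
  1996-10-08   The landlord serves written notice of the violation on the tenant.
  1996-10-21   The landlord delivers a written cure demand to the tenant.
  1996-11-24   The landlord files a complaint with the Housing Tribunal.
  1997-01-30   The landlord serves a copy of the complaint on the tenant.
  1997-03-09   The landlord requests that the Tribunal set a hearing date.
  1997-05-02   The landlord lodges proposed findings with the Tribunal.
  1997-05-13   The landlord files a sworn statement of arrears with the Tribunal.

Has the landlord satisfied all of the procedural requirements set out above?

Step 1 — counting 51 days from 1996-10-04 (when the violation is discovered) gives a deadline of 1996-11-24; 1996-10-08 is within that limit.
Step 2 — counting 18 days from 1996-10-08 (when the written notice is served) gives a deadline of 1996-10-26; 1996-10-21 is within that limit.
Step 3 — must wait 33 days from 1996-10-21 (when the cure demand is delivered), so not before 1996-11-23; 1996-11-24 is on or after that date.
Step 4 — counting 117 days from 1996-10-08 (when the written notice is served) gives a deadline of 1997-02-02; completed 1997-01-30, before the deadline.
Step 5 — must wait 40 days from 1997-01-30 (when the complaint is served), so not before 1997-03-11; done 1997-03-09 — 2 days too early.
Later steps need not be reached.

No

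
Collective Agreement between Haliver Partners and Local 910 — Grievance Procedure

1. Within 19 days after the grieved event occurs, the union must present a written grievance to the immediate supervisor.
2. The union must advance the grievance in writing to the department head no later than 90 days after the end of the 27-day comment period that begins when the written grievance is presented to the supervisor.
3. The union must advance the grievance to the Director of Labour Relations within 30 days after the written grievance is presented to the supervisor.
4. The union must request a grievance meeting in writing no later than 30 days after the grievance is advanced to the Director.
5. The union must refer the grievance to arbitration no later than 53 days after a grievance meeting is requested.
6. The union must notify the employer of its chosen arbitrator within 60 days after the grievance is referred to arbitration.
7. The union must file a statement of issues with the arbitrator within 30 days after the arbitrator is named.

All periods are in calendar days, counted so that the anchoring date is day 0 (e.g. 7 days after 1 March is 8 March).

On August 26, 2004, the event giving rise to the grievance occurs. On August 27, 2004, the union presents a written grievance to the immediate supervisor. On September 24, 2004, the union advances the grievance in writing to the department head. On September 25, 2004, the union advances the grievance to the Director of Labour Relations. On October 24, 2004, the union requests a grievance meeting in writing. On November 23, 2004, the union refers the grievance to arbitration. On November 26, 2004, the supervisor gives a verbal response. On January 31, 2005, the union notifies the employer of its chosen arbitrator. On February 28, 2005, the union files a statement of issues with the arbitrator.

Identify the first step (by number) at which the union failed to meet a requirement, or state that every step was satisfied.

(1) due by August 26, 2004 + 19 days = September 14, 2004; August 27, 2004 is within that limit.
(2) due by September 23, 2004 + 90 days = December 22, 2004; completed September 24, 2004, before the deadline.
(3) due by August 27, 2004 + 30 days = September 26, 2004; completed September 25, 2004, before the deadline.
(4) due by September 25, 2004 + 30 days = October 25, 2004; completed October 24, 2004, before the deadline.
(5) due by October 24, 2004 + 53 days = December 16, 2004; November 23, 2004 is within that limit.
(6) due by November 23, 2004 + 60 days = January 22, 2005; done January 31, 2005 — 9 days late.
The procedure was therefore not followed at step 6.

Step 6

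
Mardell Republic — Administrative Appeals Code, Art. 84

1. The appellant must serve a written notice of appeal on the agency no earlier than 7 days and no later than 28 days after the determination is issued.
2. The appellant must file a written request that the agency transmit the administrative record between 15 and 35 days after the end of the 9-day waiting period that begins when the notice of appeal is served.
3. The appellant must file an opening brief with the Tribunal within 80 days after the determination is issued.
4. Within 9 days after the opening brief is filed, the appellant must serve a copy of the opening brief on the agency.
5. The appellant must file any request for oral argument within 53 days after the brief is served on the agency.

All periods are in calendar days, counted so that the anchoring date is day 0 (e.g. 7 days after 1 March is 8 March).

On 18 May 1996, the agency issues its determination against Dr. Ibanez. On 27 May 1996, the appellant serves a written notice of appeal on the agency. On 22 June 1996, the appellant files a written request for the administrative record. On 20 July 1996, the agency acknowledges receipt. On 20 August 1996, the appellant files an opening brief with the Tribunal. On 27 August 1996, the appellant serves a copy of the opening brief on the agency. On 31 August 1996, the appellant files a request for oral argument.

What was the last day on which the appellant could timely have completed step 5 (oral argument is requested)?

19 October 1996

Step 5 runs from 27 August 1996, when the brief is served on the agency. 53 days after 27 August 1996 is 19 October 1996.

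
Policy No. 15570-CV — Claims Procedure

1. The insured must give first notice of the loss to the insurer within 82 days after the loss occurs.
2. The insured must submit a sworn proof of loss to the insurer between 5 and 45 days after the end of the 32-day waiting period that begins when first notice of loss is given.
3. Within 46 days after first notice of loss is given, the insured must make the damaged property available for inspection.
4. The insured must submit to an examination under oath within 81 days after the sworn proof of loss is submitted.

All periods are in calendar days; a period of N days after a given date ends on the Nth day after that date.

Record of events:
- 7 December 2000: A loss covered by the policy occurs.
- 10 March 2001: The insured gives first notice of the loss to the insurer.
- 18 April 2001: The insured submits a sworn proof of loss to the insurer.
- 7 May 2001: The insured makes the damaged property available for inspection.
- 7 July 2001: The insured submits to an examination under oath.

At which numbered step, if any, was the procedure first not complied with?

Step 1: 82 days after 7 December 2000 (when the loss occurs) is 27 February 2001; 10 March 2001 misses that deadline by 11 days.

Step 1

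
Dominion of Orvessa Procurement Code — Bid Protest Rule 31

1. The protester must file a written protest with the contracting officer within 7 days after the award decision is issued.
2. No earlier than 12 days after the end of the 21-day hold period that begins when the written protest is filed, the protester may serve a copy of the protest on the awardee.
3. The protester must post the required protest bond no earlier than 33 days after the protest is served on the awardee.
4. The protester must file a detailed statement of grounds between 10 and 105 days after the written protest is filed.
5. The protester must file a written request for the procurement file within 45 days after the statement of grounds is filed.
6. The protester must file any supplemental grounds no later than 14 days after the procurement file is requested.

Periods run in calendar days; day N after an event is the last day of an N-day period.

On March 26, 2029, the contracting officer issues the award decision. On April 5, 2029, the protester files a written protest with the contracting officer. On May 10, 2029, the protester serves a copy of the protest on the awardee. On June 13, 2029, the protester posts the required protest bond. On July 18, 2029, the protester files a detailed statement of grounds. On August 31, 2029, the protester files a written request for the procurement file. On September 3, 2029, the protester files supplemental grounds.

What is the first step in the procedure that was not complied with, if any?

Step 1

Step 1: 7 days after March 26, 2029 (when the award decision is issued) is April 2, 2029; not done until April 5, 2029, 3 days after the deadline.
That is the first point of non-compliance.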